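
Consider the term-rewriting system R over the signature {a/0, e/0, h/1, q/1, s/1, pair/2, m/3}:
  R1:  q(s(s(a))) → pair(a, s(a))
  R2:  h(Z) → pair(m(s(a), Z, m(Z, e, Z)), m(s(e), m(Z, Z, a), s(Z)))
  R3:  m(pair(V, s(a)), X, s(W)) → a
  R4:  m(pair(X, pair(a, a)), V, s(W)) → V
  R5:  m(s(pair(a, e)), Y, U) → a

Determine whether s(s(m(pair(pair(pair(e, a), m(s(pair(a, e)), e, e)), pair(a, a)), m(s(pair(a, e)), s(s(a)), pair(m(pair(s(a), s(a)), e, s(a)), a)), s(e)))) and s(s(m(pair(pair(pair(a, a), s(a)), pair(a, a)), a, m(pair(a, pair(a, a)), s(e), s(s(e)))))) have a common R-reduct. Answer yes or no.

yes — NF(t₁) = s(s(a)), NF(t₂) = s(s(a))

Reduce t₁ = s(s(m(pair(pair(pair(e, a), m(s(pair(a, e)), e, e)), pair(a, a)), m(s(pair(a, e)), s(s(a)), pair(m(pair(s(a), s(a)), e, s(a)), a)), s(e)))):
1. s(s(m(pair(pair(pair(e, a), m(s(pair(a, e)), e, e)), pair(a, a)), m(s(pair(a, e)), s(s(a)), pair(m(pair(s(a), s(a)), e, s(a)), a)), s(e))))  →  s(s(m(s(pair(a, e)), s(s(a)), pair(m(pair(s(a), s(a)), e, s(a)), a))))   [R4 at 1.1]
2. s(s(m(s(pair(a, e)), s(s(a)), pair(m(pair(s(a), s(a)), e, s(a)), a))))  →  s(s(a))   [R5 at 1.1]

Reduce t₂ = s(s(m(pair(pair(pair(a, a), s(a)), pair(a, a)), a, m(pair(a, pair(a, a)), s(e), s(s(e)))))):
1. s(s(m(pair(pair(pair(a, a), s(a)), pair(a, a)), a, m(pair(a, pair(a, a)), s(e), s(s(e))))))  →  s(s(m(pair(pair(pair(a, a), s(a)), pair(a, a)), a, s(e))))   [R4 at 1.1.3]
2. s(s(m(pair(pair(pair(a, a), s(a)), pair(a, a)), a, s(e))))  →  s(s(a))   [R4 at 1.1]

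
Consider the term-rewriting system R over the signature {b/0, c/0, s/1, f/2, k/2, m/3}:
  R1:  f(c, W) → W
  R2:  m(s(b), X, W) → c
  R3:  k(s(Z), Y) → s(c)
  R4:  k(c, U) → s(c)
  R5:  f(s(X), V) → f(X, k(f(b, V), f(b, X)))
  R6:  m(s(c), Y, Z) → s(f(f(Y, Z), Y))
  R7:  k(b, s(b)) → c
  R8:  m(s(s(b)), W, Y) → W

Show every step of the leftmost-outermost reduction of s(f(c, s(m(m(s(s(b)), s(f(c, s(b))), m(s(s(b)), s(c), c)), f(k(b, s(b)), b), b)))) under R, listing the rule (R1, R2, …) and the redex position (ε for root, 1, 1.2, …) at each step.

1. s(f(c, s(m(m(s(s(b)), s(f(c, s(b))), m(s(s(b)), s(c), c)), f(k(b, s(b)), b), b))))  →  s(s(m(m(s(s(b)), s(f(c, s(b))), m(s(s(b)), s(c), c)), f(k(b, s(b)), b), b)))   [R1 at 1]
2. s(s(m(m(s(s(b)), s(f(c, s(b))), m(s(s(b)), s(c), c)), f(k(b, s(b)), b), b)))  →  s(s(m(s(f(c, s(b))), f(k(b, s(b)), b), b)))   [R8 at 1.1.1]
3. s(s(m(s(f(c, s(b))), f(k(b, s(b)), b), b)))  →  s(s(m(s(s(b)), f(k(b, s(b)), b), b)))   [R1 at 1.1.1.1]
4. s(s(m(s(s(b)), f(k(b, s(b)), b), b)))  →  s(s(f(k(b, s(b)), b)))   [R8 at 1.1]
5. s(s(f(k(b, s(b)), b)))  →  s(s(f(c, b)))   [R7 at 1.1.1]
6. s(s(f(c, b)))  →  s(s(b))   [R1 at 1.1]

s(s(b))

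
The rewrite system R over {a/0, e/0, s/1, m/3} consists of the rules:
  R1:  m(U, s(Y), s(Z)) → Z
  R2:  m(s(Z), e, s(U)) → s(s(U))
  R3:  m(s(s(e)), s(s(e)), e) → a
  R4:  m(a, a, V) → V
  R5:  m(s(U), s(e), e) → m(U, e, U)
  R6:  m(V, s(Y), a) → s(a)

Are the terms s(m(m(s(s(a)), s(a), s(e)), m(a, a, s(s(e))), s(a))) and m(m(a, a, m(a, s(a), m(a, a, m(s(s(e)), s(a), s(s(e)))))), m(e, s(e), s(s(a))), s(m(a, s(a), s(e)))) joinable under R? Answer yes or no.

no — NF(t₁) = s(a), NF(t₂) = e

Reduce t₁ = s(m(m(s(s(a)), s(a), s(e)), m(a, a, s(s(e))), s(a))):
1. s(m(m(s(s(a)), s(a), s(e)), m(a, a, s(s(e))), s(a)))  →  s(m(e, m(a, a, s(s(e))), s(a)))   [R1 at 1.1]
2. s(m(e, m(a, a, s(s(e))), s(a)))  →  s(m(e, s(s(e)), s(a)))   [R4 at 1.2]
3. s(m(e, s(s(e)), s(a)))  →  s(a)   [R1 at 1]

Reduce t₂ = m(m(a, a, m(a, s(a), m(a, a, m(s(s(e)), s(a), s(s(e)))))), m(e, s(e), s(s(a))), s(m(a, s(a), s(e)))):
1. m(m(a, a, m(a, s(a), m(a, a, m(s(s(e)), s(a), s(s(e)))))), m(e, s(e), s(s(a))), s(m(a, s(a), s(e))))  →  m(m(a, s(a), m(a, a, m(s(s(e)), s(a), s(s(e))))), m(e, s(e), s(s(a))), s(m(a, s(a), s(e))))   [R4 at 1]
2. m(m(a, s(a), m(a, a, m(s(s(e)), s(a), s(s(e))))), m(e, s(e), s(s(a))), s(m(a, s(a), s(e))))  →  m(m(a, s(a), m(s(s(e)), s(a), s(s(e)))), m(e, s(e), s(s(a))), s(m(a, s(a), s(e))))   [R4 at 1.3]
3. m(m(a, s(a), m(s(s(e)), s(a), s(s(e)))), m(e, s(e), s(s(a))), s(m(a, s(a), s(e))))  →  m(m(a, s(a), s(e)), m(e, s(e), s(s(a))), s(m(a, s(a), s(e))))   [R1 at 1.3]
4. m(m(a, s(a), s(e)), m(e, s(e), s(s(a))), s(m(a, s(a), s(e))))  →  m(e, m(e, s(e), s(s(a))), s(m(a, s(a), s(e))))   [R1 at 1]
5. m(e, m(e, s(e), s(s(a))), s(m(a, s(a), s(e))))  →  m(e, s(a), s(m(a, s(a), s(e))))   [R1 at 2]
6. m(e, s(a), s(m(a, s(a), s(e))))  →  m(a, s(a), s(e))   [R1 at ε]
7. m(a, s(a), s(e))  →  e   [R1 at ε]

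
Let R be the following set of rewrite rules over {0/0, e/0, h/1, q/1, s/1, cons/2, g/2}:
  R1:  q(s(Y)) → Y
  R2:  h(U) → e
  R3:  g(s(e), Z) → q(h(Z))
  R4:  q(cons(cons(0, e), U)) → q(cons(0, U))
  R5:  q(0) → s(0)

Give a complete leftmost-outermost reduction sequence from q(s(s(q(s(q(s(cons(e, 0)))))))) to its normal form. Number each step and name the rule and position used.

s(cons(e, 0))

1. q(s(s(q(s(q(s(cons(e, 0))))))))  →  s(q(s(q(s(cons(e, 0))))))   [R1 at ε]
2. s(q(s(q(s(cons(e, 0))))))  →  s(q(s(cons(e, 0))))   [R1 at 1]
3. s(q(s(cons(e, 0))))  →  s(cons(e, 0))   [R1 at 1]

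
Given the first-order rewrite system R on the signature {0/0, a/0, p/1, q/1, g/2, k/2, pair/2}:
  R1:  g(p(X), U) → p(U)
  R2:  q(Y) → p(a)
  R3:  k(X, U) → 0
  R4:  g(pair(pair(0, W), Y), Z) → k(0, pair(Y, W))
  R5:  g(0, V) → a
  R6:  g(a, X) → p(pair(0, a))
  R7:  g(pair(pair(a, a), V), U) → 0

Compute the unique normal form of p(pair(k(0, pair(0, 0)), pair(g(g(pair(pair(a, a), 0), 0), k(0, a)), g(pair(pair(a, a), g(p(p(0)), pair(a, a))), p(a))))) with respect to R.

p(pair(0, pair(a, 0)))

1. p(pair(k(0, pair(0, 0)), pair(g(g(pair(pair(a, a), 0), 0), k(0, a)), g(pair(pair(a, a), g(p(p(0)), pair(a, a))), p(a)))))  →  p(pair(0, pair(g(g(pair(pair(a, a), 0), 0), k(0, a)), g(pair(pair(a, a), g(p(p(0)), pair(a, a))), p(a)))))   [R3 at 1.1]
2. p(pair(0, pair(g(g(pair(pair(a, a), 0), 0), k(0, a)), g(pair(pair(a, a), g(p(p(0)), pair(a, a))), p(a)))))  →  p(pair(0, pair(g(0, k(0, a)), g(pair(pair(a, a), g(p(p(0)), pair(a, a))), p(a)))))   [R7 at 1.2.1.1]
3. p(pair(0, pair(g(0, k(0, a)), g(pair(pair(a, a), g(p(p(0)), pair(a, a))), p(a)))))  →  p(pair(0, pair(a, g(pair(pair(a, a), g(p(p(0)), pair(a, a))), p(a)))))   [R5 at 1.2.1]
4. p(pair(0, pair(a, g(pair(pair(a, a), g(p(p(0)), pair(a, a))), p(a)))))  →  p(pair(0, pair(a, 0)))   [R7 at 1.2.2]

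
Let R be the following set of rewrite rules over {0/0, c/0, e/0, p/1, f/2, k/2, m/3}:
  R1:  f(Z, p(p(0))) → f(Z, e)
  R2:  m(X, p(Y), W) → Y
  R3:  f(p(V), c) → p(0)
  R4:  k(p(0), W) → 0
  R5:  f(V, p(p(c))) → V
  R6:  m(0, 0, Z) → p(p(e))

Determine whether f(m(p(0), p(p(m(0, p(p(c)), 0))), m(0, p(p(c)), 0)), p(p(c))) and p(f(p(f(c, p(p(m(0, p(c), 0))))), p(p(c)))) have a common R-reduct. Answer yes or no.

Reduce t₁ = f(m(p(0), p(p(m(0, p(p(c)), 0))), m(0, p(p(c)), 0)), p(p(c))):
1. f(m(p(0), p(p(m(0, p(p(c)), 0))), m(0, p(p(c)), 0)), p(p(c)))  →  m(p(0), p(p(m(0, p(p(c)), 0))), m(0, p(p(c)), 0))   [R5 at ε]
2. m(p(0), p(p(m(0, p(p(c)), 0))), m(0, p(p(c)), 0))  →  p(m(0, p(p(c)), 0))   [R2 at ε]
3. p(m(0, p(p(c)), 0))  →  p(p(c))   [R2 at 1]

Reduce t₂ = p(f(p(f(c, p(p(m(0, p(c), 0))))), p(p(c)))):
1. p(f(p(f(c, p(p(m(0, p(c), 0))))), p(p(c))))  →  p(p(f(c, p(p(m(0, p(c), 0))))))   [R5 at 1]
2. p(p(f(c, p(p(m(0, p(c), 0))))))  →  p(p(f(c, p(p(c)))))   [R2 at 1.1.2.1.1]
3. p(p(f(c, p(p(c)))))  →  p(p(c))   [R5 at 1.1]

yes — NF(t₁) = p(p(c)), NF(t₂) = p(p(c))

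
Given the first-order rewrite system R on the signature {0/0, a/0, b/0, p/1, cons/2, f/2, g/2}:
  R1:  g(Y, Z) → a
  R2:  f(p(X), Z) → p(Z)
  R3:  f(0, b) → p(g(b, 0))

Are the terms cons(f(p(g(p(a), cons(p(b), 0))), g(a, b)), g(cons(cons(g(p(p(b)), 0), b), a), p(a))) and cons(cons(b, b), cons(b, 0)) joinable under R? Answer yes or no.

no — NF(t₁) = cons(p(a), a), NF(t₂) = cons(cons(b, b), cons(b, 0))

Reduce t₁ = cons(f(p(g(p(a), cons(p(b), 0))), g(a, b)), g(cons(cons(g(p(p(b)), 0), b), a), p(a))):
1. cons(f(p(g(p(a), cons(p(b), 0))), g(a, b)), g(cons(cons(g(p(p(b)), 0), b), a), p(a)))  →  cons(p(g(a, b)), g(cons(cons(g(p(p(b)), 0), b), a), p(a)))   [R2 at 1]
2. cons(p(g(a, b)), g(cons(cons(g(p(p(b)), 0), b), a), p(a)))  →  cons(p(a), g(cons(cons(g(p(p(b)), 0), b), a), p(a)))   [R1 at 1.1]
3. cons(p(a), g(cons(cons(g(p(p(b)), 0), b), a), p(a)))  →  cons(p(a), a)   [R1 at 2]

Reduce t₂ = cons(cons(b, b), cons(b, 0)):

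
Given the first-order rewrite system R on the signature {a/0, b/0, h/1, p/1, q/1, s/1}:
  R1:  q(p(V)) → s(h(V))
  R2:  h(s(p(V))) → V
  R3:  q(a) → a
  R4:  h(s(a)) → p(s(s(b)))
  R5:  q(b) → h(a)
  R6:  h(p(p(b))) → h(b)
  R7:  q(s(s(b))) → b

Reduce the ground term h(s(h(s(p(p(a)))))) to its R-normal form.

1. h(s(h(s(p(p(a))))))  →  h(s(p(a)))   [R2 at 1.1]
2. h(s(p(a)))  →  a   [R2 at ε]

a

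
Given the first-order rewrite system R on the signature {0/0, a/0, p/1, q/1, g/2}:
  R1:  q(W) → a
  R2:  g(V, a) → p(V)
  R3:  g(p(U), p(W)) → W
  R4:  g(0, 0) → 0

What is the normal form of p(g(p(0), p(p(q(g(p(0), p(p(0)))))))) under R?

p(p(a))

1. p(g(p(0), p(p(q(g(p(0), p(p(0))))))))  →  p(p(q(g(p(0), p(p(0))))))   [R3 at 1]
2. p(p(q(g(p(0), p(p(0))))))  →  p(p(a))   [R1 at 1.1]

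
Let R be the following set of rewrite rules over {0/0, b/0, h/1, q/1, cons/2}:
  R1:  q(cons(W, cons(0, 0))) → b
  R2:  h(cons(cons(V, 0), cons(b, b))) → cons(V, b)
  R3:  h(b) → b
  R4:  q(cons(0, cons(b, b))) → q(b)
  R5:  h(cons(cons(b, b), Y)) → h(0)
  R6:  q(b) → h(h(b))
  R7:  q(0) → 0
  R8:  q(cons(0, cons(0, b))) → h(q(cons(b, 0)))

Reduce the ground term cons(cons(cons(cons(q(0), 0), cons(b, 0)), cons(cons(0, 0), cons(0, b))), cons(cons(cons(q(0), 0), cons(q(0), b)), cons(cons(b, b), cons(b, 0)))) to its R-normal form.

cons(cons(cons(cons(0, 0), cons(b, 0)), cons(cons(0, 0), cons(0, b))), cons(cons(cons(0, 0), cons(0, b)), cons(cons(b, b), cons(b, 0))))

1. cons(cons(cons(cons(q(0), 0), cons(b, 0)), cons(cons(0, 0), cons(0, b))), cons(cons(cons(q(0), 0), cons(q(0), b)), cons(cons(b, b), cons(b, 0))))  →  cons(cons(cons(cons(0, 0), cons(b, 0)), cons(cons(0, 0), cons(0, b))), cons(cons(cons(q(0), 0), cons(q(0), b)), cons(cons(b, b), cons(b, 0))))   [R7 at 1.1.1.1]
2. cons(cons(cons(cons(0, 0), cons(b, 0)), cons(cons(0, 0), cons(0, b))), cons(cons(cons(q(0), 0), cons(q(0), b)), cons(cons(b, b), cons(b, 0))))  →  cons(cons(cons(cons(0, 0), cons(b, 0)), cons(cons(0, 0), cons(0, b))), cons(cons(cons(0, 0), cons(q(0), b)), cons(cons(b, b), cons(b, 0))))   [R7 at 2.1.1.1]
3. cons(cons(cons(cons(0, 0), cons(b, 0)), cons(cons(0, 0), cons(0, b))), cons(cons(cons(0, 0), cons(q(0), b)), cons(cons(b, b), cons(b, 0))))  →  cons(cons(cons(cons(0, 0), cons(b, 0)), cons(cons(0, 0), cons(0, b))), cons(cons(cons(0, 0), cons(0, b)), cons(cons(b, b), cons(b, 0))))   [R7 at 2.1.2.1]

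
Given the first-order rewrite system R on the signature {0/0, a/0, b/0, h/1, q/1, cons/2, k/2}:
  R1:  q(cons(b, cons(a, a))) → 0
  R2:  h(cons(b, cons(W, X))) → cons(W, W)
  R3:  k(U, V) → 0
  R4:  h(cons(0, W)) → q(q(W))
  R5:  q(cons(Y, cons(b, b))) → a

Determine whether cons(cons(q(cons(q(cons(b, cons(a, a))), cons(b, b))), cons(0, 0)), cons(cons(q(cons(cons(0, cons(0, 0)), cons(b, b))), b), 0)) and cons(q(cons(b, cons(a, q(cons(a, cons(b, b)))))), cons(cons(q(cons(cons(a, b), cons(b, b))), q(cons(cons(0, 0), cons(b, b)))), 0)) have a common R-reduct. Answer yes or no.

no — NF(t₁) = cons(cons(a, cons(0, 0)), cons(cons(a, b), 0)), NF(t₂) = cons(0, cons(cons(a, a), 0))

Reduce t₁ = cons(cons(q(cons(q(cons(b, cons(a, a))), cons(b, b))), cons(0, 0)), cons(cons(q(cons(cons(0, cons(0, 0)), cons(b, b))), b), 0)):
1. cons(cons(q(cons(q(cons(b, cons(a, a))), cons(b, b))), cons(0, 0)), cons(cons(q(cons(cons(0, cons(0, 0)), cons(b, b))), b), 0))  →  cons(cons(a, cons(0, 0)), cons(cons(q(cons(cons(0, cons(0, 0)), cons(b, b))), b), 0))   [R5 at 1.1]
2. cons(cons(a, cons(0, 0)), cons(cons(q(cons(cons(0, cons(0, 0)), cons(b, b))), b), 0))  →  cons(cons(a, cons(0, 0)), cons(cons(a, b), 0))   [R5 at 2.1.1]

Reduce t₂ = cons(q(cons(b, cons(a, q(cons(a, cons(b, b)))))), cons(cons(q(cons(cons(a, b), cons(b, b))), q(cons(cons(0, 0), cons(b, b)))), 0)):
1. cons(q(cons(b, cons(a, q(cons(a, cons(b, b)))))), cons(cons(q(cons(cons(a, b), cons(b, b))), q(cons(cons(0, 0), cons(b, b)))), 0))  →  cons(q(cons(b, cons(a, a))), cons(cons(q(cons(cons(a, b), cons(b, b))), q(cons(cons(0, 0), cons(b, b)))), 0))   [R5 at 1.1.2.2]
2. cons(q(cons(b, cons(a, a))), cons(cons(q(cons(cons(a, b), cons(b, b))), q(cons(cons(0, 0), cons(b, b)))), 0))  →  cons(0, cons(cons(q(cons(cons(a, b), cons(b, b))), q(cons(cons(0, 0), cons(b, b)))), 0))   [R1 at 1]
3. cons(0, cons(cons(q(cons(cons(a, b), cons(b, b))), q(cons(cons(0, 0), cons(b, b)))), 0))  →  cons(0, cons(cons(a, q(cons(cons(0, 0), cons(b, b)))), 0))   [R5 at 2.1.1]
4. cons(0, cons(cons(a, q(cons(cons(0, 0), cons(b, b)))), 0))  →  cons(0, cons(cons(a, a), 0))   [R5 at 2.1.2]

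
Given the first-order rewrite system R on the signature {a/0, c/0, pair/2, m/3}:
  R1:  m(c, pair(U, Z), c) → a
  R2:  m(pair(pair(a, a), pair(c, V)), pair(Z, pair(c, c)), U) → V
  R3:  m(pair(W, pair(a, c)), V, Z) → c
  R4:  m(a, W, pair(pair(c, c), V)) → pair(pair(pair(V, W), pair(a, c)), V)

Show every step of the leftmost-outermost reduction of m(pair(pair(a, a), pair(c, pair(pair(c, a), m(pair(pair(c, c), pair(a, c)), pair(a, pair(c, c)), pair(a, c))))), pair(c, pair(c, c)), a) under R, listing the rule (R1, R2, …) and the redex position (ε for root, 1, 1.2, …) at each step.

1. m(pair(pair(a, a), pair(c, pair(pair(c, a), m(pair(pair(c, c), pair(a, c)), pair(a, pair(c, c)), pair(a, c))))), pair(c, pair(c, c)), a)  →  pair(pair(c, a), m(pair(pair(c, c), pair(a, c)), pair(a, pair(c, c)), pair(a, c)))   [R2 at ε]
2. pair(pair(c, a), m(pair(pair(c, c), pair(a, c)), pair(a, pair(c, c)), pair(a, c)))  →  pair(pair(c, a), c)   [R3 at 2]

pair(pair(c, a), c)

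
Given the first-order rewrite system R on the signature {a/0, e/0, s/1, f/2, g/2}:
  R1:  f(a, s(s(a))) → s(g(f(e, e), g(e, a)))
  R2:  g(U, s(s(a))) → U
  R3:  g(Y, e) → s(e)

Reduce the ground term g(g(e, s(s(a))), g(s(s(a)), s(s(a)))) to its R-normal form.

e

1. g(g(e, s(s(a))), g(s(s(a)), s(s(a))))  →  g(e, g(s(s(a)), s(s(a))))   [R2 at 1]
2. g(e, g(s(s(a)), s(s(a))))  →  g(e, s(s(a)))   [R2 at 2]
3. g(e, s(s(a)))  →  e   [R2 at ε]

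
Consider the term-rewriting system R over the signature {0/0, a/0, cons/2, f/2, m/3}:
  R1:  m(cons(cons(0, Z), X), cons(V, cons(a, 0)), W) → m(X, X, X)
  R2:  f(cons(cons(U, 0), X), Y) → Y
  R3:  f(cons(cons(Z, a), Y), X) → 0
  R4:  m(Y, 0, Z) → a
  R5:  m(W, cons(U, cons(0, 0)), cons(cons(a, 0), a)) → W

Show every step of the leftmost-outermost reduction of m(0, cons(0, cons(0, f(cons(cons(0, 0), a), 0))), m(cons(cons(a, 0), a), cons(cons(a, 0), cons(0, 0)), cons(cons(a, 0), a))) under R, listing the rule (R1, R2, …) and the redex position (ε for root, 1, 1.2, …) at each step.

1. m(0, cons(0, cons(0, f(cons(cons(0, 0), a), 0))), m(cons(cons(a, 0), a), cons(cons(a, 0), cons(0, 0)), cons(cons(a, 0), a)))  →  m(0, cons(0, cons(0, 0)), m(cons(cons(a, 0), a), cons(cons(a, 0), cons(0, 0)), cons(cons(a, 0), a)))   [R2 at 2.2.2]
2. m(0, cons(0, cons(0, 0)), m(cons(cons(a, 0), a), cons(cons(a, 0), cons(0, 0)), cons(cons(a, 0), a)))  →  m(0, cons(0, cons(0, 0)), cons(cons(a, 0), a))   [R5 at 3]
3. m(0, cons(0, cons(0, 0)), cons(cons(a, 0), a))  →  0   [R5 at ε]

0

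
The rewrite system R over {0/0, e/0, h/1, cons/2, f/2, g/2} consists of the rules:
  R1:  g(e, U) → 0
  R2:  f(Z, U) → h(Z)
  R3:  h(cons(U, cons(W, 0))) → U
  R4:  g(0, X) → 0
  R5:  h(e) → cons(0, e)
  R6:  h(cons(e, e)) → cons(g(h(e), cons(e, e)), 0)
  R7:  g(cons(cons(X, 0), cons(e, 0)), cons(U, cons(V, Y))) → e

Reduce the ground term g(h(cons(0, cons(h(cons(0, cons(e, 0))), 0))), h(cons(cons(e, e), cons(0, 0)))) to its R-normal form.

0

1. g(h(cons(0, cons(h(cons(0, cons(e, 0))), 0))), h(cons(cons(e, e), cons(0, 0))))  →  g(0, h(cons(cons(e, e), cons(0, 0))))   [R3 at 1]
2. g(0, h(cons(cons(e, e), cons(0, 0))))  →  0   [R4 at ε]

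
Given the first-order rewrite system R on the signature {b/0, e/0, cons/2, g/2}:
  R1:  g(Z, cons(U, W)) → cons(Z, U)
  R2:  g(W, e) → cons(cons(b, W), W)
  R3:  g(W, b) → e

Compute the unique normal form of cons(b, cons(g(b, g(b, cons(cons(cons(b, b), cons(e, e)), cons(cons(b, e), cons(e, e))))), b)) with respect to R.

cons(b, cons(cons(b, b), b))

1. cons(b, cons(g(b, g(b, cons(cons(cons(b, b), cons(e, e)), cons(cons(b, e), cons(e, e))))), b))  →  cons(b, cons(g(b, cons(b, cons(cons(b, b), cons(e, e)))), b))   [R1 at 2.1.2]
2. cons(b, cons(g(b, cons(b, cons(cons(b, b), cons(e, e)))), b))  →  cons(b, cons(cons(b, b), b))   [R1 at 2.1]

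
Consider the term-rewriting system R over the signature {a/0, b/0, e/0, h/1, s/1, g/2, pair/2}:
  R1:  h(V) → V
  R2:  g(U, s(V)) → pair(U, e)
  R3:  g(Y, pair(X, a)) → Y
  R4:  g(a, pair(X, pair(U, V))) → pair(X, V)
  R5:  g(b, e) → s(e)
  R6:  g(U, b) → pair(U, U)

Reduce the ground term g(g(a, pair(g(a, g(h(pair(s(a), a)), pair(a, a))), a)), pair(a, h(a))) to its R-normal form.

a

1. g(g(a, pair(g(a, g(h(pair(s(a), a)), pair(a, a))), a)), pair(a, h(a)))  →  g(a, pair(a, h(a)))   [R3 at 1]
2. g(a, pair(a, h(a)))  →  g(a, pair(a, a))   [R1 at 2.2]
3. g(a, pair(a, a))  →  a   [R3 at ε]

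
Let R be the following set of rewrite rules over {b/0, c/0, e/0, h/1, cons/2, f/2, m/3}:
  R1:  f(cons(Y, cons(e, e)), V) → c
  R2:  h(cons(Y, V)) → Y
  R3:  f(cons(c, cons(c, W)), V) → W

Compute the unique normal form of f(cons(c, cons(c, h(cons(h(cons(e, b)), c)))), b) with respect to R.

e

1. f(cons(c, cons(c, h(cons(h(cons(e, b)), c)))), b)  →  h(cons(h(cons(e, b)), c))   [R3 at ε]
2. h(cons(h(cons(e, b)), c))  →  h(cons(e, b))   [R2 at ε]
3. h(cons(e, b))  →  e   [R2 at ε]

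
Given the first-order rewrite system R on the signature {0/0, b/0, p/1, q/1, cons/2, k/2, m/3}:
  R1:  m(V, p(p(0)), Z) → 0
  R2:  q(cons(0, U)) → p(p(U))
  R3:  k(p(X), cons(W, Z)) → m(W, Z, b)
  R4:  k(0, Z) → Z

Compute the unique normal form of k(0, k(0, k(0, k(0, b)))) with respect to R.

1. k(0, k(0, k(0, k(0, b))))  →  k(0, k(0, k(0, b)))   [R4 at ε]
2. k(0, k(0, k(0, b)))  →  k(0, k(0, b))   [R4 at ε]
3. k(0, k(0, b))  →  k(0, b)   [R4 at ε]
4. k(0, b)  →  b   [R4 at ε]

b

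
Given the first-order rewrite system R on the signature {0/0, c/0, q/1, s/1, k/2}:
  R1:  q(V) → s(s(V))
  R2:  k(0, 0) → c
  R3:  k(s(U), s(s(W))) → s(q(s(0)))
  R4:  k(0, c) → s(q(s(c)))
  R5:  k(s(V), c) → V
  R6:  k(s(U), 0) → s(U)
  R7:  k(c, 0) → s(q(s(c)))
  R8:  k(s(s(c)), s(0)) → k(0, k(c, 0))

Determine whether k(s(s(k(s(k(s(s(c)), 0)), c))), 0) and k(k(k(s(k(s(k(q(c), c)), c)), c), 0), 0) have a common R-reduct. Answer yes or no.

Reduce t₁ = k(s(s(k(s(k(s(s(c)), 0)), c))), 0):
1. k(s(s(k(s(k(s(s(c)), 0)), c))), 0)  →  s(s(k(s(k(s(s(c)), 0)), c)))   [R6 at ε]
2. s(s(k(s(k(s(s(c)), 0)), c)))  →  s(s(k(s(s(c)), 0)))   [R5 at 1.1]
3. s(s(k(s(s(c)), 0)))  →  s(s(s(s(c))))   [R6 at 1.1]

Reduce t₂ = k(k(k(s(k(s(k(q(c), c)), c)), c), 0), 0):
1. k(k(k(s(k(s(k(q(c), c)), c)), c), 0), 0)  →  k(k(k(s(k(q(c), c)), c), 0), 0)   [R5 at 1.1]
2. k(k(k(s(k(q(c), c)), c), 0), 0)  →  k(k(k(q(c), c), 0), 0)   [R5 at 1.1]
3. k(k(k(q(c), c), 0), 0)  →  k(k(k(s(s(c)), c), 0), 0)   [R1 at 1.1.1]
4. k(k(k(s(s(c)), c), 0), 0)  →  k(k(s(c), 0), 0)   [R5 at 1.1]
5. k(k(s(c), 0), 0)  →  k(s(c), 0)   [R6 at 1]
6. k(s(c), 0)  →  s(c)   [R6 at ε]

no — NF(t₁) = s(s(s(s(c)))), NF(t₂) = s(c)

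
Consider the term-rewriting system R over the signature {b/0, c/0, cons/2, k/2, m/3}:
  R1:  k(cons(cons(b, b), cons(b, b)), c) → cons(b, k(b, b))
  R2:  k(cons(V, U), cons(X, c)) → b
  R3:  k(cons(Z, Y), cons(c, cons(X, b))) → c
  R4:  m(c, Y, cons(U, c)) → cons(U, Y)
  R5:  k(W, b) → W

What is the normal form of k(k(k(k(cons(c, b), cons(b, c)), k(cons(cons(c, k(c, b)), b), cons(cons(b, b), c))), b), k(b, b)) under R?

b

1. k(k(k(k(cons(c, b), cons(b, c)), k(cons(cons(c, k(c, b)), b), cons(cons(b, b), c))), b), k(b, b))  →  k(k(k(cons(c, b), cons(b, c)), k(cons(cons(c, k(c, b)), b), cons(cons(b, b), c))), k(b, b))   [R5 at 1]
2. k(k(k(cons(c, b), cons(b, c)), k(cons(cons(c, k(c, b)), b), cons(cons(b, b), c))), k(b, b))  →  k(k(b, k(cons(cons(c, k(c, b)), b), cons(cons(b, b), c))), k(b, b))   [R2 at 1.1]
3. k(k(b, k(cons(cons(c, k(c, b)), b), cons(cons(b, b), c))), k(b, b))  →  k(k(b, b), k(b, b))   [R2 at 1.2]
4. k(k(b, b), k(b, b))  →  k(b, k(b, b))   [R5 at 1]
5. k(b, k(b, b))  →  k(b, b)   [R5 at 2]
6. k(b, b)  →  b   [R5 at ε]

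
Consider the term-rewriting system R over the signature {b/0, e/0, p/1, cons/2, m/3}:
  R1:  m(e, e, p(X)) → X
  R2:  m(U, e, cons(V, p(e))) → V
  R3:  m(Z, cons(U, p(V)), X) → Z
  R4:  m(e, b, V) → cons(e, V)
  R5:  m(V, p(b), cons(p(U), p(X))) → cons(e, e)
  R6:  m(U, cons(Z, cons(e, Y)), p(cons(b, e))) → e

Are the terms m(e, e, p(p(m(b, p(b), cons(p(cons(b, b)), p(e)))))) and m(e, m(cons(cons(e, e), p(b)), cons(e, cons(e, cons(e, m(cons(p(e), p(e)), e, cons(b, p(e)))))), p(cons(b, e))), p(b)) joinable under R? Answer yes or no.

no — NF(t₁) = p(cons(e, e)), NF(t₂) = b

Reduce t₁ = m(e, e, p(p(m(b, p(b), cons(p(cons(b, b)), p(e)))))):
1. m(e, e, p(p(m(b, p(b), cons(p(cons(b, b)), p(e))))))  →  p(m(b, p(b), cons(p(cons(b, b)), p(e))))   [R1 at ε]
2. p(m(b, p(b), cons(p(cons(b, b)), p(e))))  →  p(cons(e, e))   [R5 at 1]

Reduce t₂ = m(e, m(cons(cons(e, e), p(b)), cons(e, cons(e, cons(e, m(cons(p(e), p(e)), e, cons(b, p(e)))))), p(cons(b, e))), p(b)):
1. m(e, m(cons(cons(e, e), p(b)), cons(e, cons(e, cons(e, m(cons(p(e), p(e)), e, cons(b, p(e)))))), p(cons(b, e))), p(b))  →  m(e, e, p(b))   [R6 at 2]
2. m(e, e, p(b))  →  b   [R1 at ε]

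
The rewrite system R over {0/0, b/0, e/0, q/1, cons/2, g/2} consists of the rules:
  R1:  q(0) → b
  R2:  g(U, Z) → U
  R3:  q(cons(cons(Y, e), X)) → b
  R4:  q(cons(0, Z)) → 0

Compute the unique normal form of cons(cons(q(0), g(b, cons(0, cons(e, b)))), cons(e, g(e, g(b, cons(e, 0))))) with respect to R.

1. cons(cons(q(0), g(b, cons(0, cons(e, b)))), cons(e, g(e, g(b, cons(e, 0)))))  →  cons(cons(b, g(b, cons(0, cons(e, b)))), cons(e, g(e, g(b, cons(e, 0)))))   [R1 at 1.1]
2. cons(cons(b, g(b, cons(0, cons(e, b)))), cons(e, g(e, g(b, cons(e, 0)))))  →  cons(cons(b, b), cons(e, g(e, g(b, cons(e, 0)))))   [R2 at 1.2]
3. cons(cons(b, b), cons(e, g(e, g(b, cons(e, 0)))))  →  cons(cons(b, b), cons(e, e))   [R2 at 2.2]

cons(cons(b, b), cons(e, e))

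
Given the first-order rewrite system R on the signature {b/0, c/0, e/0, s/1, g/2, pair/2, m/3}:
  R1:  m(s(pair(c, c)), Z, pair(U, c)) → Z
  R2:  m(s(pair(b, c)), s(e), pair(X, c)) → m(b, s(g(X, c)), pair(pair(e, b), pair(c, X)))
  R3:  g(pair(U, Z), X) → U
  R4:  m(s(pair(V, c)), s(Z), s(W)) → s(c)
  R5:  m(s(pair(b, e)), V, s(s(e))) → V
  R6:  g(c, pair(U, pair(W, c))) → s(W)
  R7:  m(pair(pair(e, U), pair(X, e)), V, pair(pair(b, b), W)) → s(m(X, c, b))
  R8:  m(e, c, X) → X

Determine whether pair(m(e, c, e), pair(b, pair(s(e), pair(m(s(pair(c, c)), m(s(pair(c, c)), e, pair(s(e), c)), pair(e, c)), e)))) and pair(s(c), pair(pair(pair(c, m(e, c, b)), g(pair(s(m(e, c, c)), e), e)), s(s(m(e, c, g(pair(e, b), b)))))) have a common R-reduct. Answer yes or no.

no — NF(t₁) = pair(e, pair(b, pair(s(e), pair(e, e)))), NF(t₂) = pair(s(c), pair(pair(pair(c, b), s(c)), s(s(e))))

Reduce t₁ = pair(m(e, c, e), pair(b, pair(s(e), pair(m(s(pair(c, c)), m(s(pair(c, c)), e, pair(s(e), c)), pair(e, c)), e)))):
1. pair(m(e, c, e), pair(b, pair(s(e), pair(m(s(pair(c, c)), m(s(pair(c, c)), e, pair(s(e), c)), pair(e, c)), e))))  →  pair(e, pair(b, pair(s(e), pair(m(s(pair(c, c)), m(s(pair(c, c)), e, pair(s(e), c)), pair(e, c)), e))))   [R8 at 1]
2. pair(e, pair(b, pair(s(e), pair(m(s(pair(c, c)), m(s(pair(c, c)), e, pair(s(e), c)), pair(e, c)), e))))  →  pair(e, pair(b, pair(s(e), pair(m(s(pair(c, c)), e, pair(s(e), c)), e))))   [R1 at 2.2.2.1]
3. pair(e, pair(b, pair(s(e), pair(m(s(pair(c, c)), e, pair(s(e), c)), e))))  →  pair(e, pair(b, pair(s(e), pair(e, e))))   [R1 at 2.2.2.1]

Reduce t₂ = pair(s(c), pair(pair(pair(c, m(e, c, b)), g(pair(s(m(e, c, c)), e), e)), s(s(m(e, c, g(pair(e, b), b)))))):
1. pair(s(c), pair(pair(pair(c, m(e, c, b)), g(pair(s(m(e, c, c)), e), e)), s(s(m(e, c, g(pair(e, b), b))))))  →  pair(s(c), pair(pair(pair(c, b), g(pair(s(m(e, c, c)), e), e)), s(s(m(e, c, g(pair(e, b), b))))))   [R8 at 2.1.1.2]
2. pair(s(c), pair(pair(pair(c, b), g(pair(s(m(e, c, c)), e), e)), s(s(m(e, c, g(pair(e, b), b))))))  →  pair(s(c), pair(pair(pair(c, b), s(m(e, c, c))), s(s(m(e, c, g(pair(e, b), b))))))   [R3 at 2.1.2]
3. pair(s(c), pair(pair(pair(c, b), s(m(e, c, c))), s(s(m(e, c, g(pair(e, b), b))))))  →  pair(s(c), pair(pair(pair(c, b), s(c)), s(s(m(e, c, g(pair(e, b), b))))))   [R8 at 2.1.2.1]
4. pair(s(c), pair(pair(pair(c, b), s(c)), s(s(m(e, c, g(pair(e, b), b))))))  →  pair(s(c), pair(pair(pair(c, b), s(c)), s(s(g(pair(e, b), b)))))   [R8 at 2.2.1.1]
5. pair(s(c), pair(pair(pair(c, b), s(c)), s(s(g(pair(e, b), b)))))  →  pair(s(c), pair(pair(pair(c, b), s(c)), s(s(e))))   [R3 at 2.2.1.1]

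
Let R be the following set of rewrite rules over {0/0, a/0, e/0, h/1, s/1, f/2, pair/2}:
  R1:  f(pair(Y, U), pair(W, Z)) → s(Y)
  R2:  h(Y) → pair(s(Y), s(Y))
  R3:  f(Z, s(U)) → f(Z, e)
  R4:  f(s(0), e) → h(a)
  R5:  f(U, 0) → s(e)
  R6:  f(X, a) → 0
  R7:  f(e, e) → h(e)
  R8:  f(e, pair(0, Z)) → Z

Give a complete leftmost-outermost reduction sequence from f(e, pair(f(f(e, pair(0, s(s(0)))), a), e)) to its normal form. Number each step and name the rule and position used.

e

1. f(e, pair(f(f(e, pair(0, s(s(0)))), a), e))  →  f(e, pair(0, e))   [R6 at 2.1]
2. f(e, pair(0, e))  →  e   [R8 at ε]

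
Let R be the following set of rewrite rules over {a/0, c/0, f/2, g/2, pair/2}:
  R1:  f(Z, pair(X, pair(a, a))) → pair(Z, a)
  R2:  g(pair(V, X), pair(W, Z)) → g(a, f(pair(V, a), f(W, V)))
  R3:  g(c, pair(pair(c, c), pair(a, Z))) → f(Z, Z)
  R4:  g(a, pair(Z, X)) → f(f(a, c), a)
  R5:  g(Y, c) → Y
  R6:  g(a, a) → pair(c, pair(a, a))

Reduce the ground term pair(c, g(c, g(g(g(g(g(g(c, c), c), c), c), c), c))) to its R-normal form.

pair(c, c)

1. pair(c, g(c, g(g(g(g(g(g(c, c), c), c), c), c), c)))  →  pair(c, g(c, g(g(g(g(g(c, c), c), c), c), c)))   [R5 at 2.2]
2. pair(c, g(c, g(g(g(g(g(c, c), c), c), c), c)))  →  pair(c, g(c, g(g(g(g(c, c), c), c), c)))   [R5 at 2.2]
3. pair(c, g(c, g(g(g(g(c, c), c), c), c)))  →  pair(c, g(c, g(g(g(c, c), c), c)))   [R5 at 2.2]
4. pair(c, g(c, g(g(g(c, c), c), c)))  →  pair(c, g(c, g(g(c, c), c)))   [R5 at 2.2]
5. pair(c, g(c, g(g(c, c), c)))  →  pair(c, g(c, g(c, c)))   [R5 at 2.2]
6. pair(c, g(c, g(c, c)))  →  pair(c, g(c, c))   [R5 at 2.2]
7. pair(c, g(c, c))  →  pair(c, c)   [R5 at 2]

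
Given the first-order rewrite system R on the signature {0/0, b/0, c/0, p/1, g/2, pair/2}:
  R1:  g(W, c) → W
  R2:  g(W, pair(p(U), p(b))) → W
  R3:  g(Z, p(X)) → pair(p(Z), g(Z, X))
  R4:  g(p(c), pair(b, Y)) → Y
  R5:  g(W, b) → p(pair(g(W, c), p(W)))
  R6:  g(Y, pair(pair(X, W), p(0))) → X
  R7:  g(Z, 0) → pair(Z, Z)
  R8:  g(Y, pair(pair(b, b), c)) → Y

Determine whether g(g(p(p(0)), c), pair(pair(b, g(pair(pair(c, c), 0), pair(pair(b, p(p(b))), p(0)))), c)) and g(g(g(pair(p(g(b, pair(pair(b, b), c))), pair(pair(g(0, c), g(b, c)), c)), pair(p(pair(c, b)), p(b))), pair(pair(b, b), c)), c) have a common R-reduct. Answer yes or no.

no — NF(t₁) = p(p(0)), NF(t₂) = pair(p(b), pair(pair(0, b), c))

Reduce t₁ = g(g(p(p(0)), c), pair(pair(b, g(pair(pair(c, c), 0), pair(pair(b, p(p(b))), p(0)))), c)):
1. g(g(p(p(0)), c), pair(pair(b, g(pair(pair(c, c), 0), pair(pair(b, p(p(b))), p(0)))), c))  →  g(p(p(0)), pair(pair(b, g(pair(pair(c, c), 0), pair(pair(b, p(p(b))), p(0)))), c))   [R1 at 1]
2. g(p(p(0)), pair(pair(b, g(pair(pair(c, c), 0), pair(pair(b, p(p(b))), p(0)))), c))  →  g(p(p(0)), pair(pair(b, b), c))   [R6 at 2.1.2]
3. g(p(p(0)), pair(pair(b, b), c))  →  p(p(0))   [R8 at ε]

Reduce t₂ = g(g(g(pair(p(g(b, pair(pair(b, b), c))), pair(pair(g(0, c), g(b, c)), c)), pair(p(pair(c, b)), p(b))), pair(pair(b, b), c)), c):
1. g(g(g(pair(p(g(b, pair(pair(b, b), c))), pair(pair(g(0, c), g(b, c)), c)), pair(p(pair(c, b)), p(b))), pair(pair(b, b), c)), c)  →  g(g(pair(p(g(b, pair(pair(b, b), c))), pair(pair(g(0, c), g(b, c)), c)), pair(p(pair(c, b)), p(b))), pair(pair(b, b), c))   [R1 at ε]
2. g(g(pair(p(g(b, pair(pair(b, b), c))), pair(pair(g(0, c), g(b, c)), c)), pair(p(pair(c, b)), p(b))), pair(pair(b, b), c))  →  g(pair(p(g(b, pair(pair(b, b), c))), pair(pair(g(0, c), g(b, c)), c)), pair(p(pair(c, b)), p(b)))   [R8 at ε]
3. g(pair(p(g(b, pair(pair(b, b), c))), pair(pair(g(0, c), g(b, c)), c)), pair(p(pair(c, b)), p(b)))  →  pair(p(g(b, pair(pair(b, b), c))), pair(pair(g(0, c), g(b, c)), c))   [R2 at ε]
4. pair(p(g(b, pair(pair(b, b), c))), pair(pair(g(0, c), g(b, c)), c))  →  pair(p(b), pair(pair(g(0, c), g(b, c)), c))   [R8 at 1.1]
5. pair(p(b), pair(pair(g(0, c), g(b, c)), c))  →  pair(p(b), pair(pair(0, g(b, c)), c))   [R1 at 2.1.1]
6. pair(p(b), pair(pair(0, g(b, c)), c))  →  pair(p(b), pair(pair(0, b), c))   [R1 at 2.1.2]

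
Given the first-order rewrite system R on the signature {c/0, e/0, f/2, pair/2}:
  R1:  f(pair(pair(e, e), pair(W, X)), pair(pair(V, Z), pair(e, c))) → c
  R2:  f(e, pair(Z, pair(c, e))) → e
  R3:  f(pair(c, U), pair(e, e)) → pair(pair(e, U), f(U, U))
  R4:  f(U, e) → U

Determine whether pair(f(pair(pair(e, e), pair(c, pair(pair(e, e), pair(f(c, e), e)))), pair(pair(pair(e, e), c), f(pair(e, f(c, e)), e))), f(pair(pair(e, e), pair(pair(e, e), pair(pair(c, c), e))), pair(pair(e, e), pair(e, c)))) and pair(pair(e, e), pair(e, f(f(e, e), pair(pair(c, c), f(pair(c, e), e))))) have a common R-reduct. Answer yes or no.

Reduce t₁ = pair(f(pair(pair(e, e), pair(c, pair(pair(e, e), pair(f(c, e), e)))), pair(pair(pair(e, e), c), f(pair(e, f(c, e)), e))), f(pair(pair(e, e), pair(pair(e, e), pair(pair(c, c), e))), pair(pair(e, e), pair(e, c)))):
1. pair(f(pair(pair(e, e), pair(c, pair(pair(e, e), pair(f(c, e), e)))), pair(pair(pair(e, e), c), f(pair(e, f(c, e)), e))), f(pair(pair(e, e), pair(pair(e, e), pair(pair(c, c), e))), pair(pair(e, e), pair(e, c))))  →  pair(f(pair(pair(e, e), pair(c, pair(pair(e, e), pair(c, e)))), pair(pair(pair(e, e), c), f(pair(e, f(c, e)), e))), f(pair(pair(e, e), pair(pair(e, e), pair(pair(c, c), e))), pair(pair(e, e), pair(e, c))))   [R4 at 1.1.2.2.2.1]
2. pair(f(pair(pair(e, e), pair(c, pair(pair(e, e), pair(c, e)))), pair(pair(pair(e, e), c), f(pair(e, f(c, e)), e))), f(pair(pair(e, e), pair(pair(e, e), pair(pair(c, c), e))), pair(pair(e, e), pair(e, c))))  →  pair(f(pair(pair(e, e), pair(c, pair(pair(e, e), pair(c, e)))), pair(pair(pair(e, e), c), pair(e, f(c, e)))), f(pair(pair(e, e), pair(pair(e, e), pair(pair(c, c), e))), pair(pair(e, e), pair(e, c))))   [R4 at 1.2.2]
3. pair(f(pair(pair(e, e), pair(c, pair(pair(e, e), pair(c, e)))), pair(pair(pair(e, e), c), pair(e, f(c, e)))), f(pair(pair(e, e), pair(pair(e, e), pair(pair(c, c), e))), pair(pair(e, e), pair(e, c))))  →  pair(f(pair(pair(e, e), pair(c, pair(pair(e, e), pair(c, e)))), pair(pair(pair(e, e), c), pair(e, c))), f(pair(pair(e, e), pair(pair(e, e), pair(pair(c, c), e))), pair(pair(e, e), pair(e, c))))   [R4 at 1.2.2.2]
4. pair(f(pair(pair(e, e), pair(c, pair(pair(e, e), pair(c, e)))), pair(pair(pair(e, e), c), pair(e, c))), f(pair(pair(e, e), pair(pair(e, e), pair(pair(c, c), e))), pair(pair(e, e), pair(e, c))))  →  pair(c, f(pair(pair(e, e), pair(pair(e, e), pair(pair(c, c), e))), pair(pair(e, e), pair(e, c))))   [R1 at 1]
5. pair(c, f(pair(pair(e, e), pair(pair(e, e), pair(pair(c, c), e))), pair(pair(e, e), pair(e, c))))  →  pair(c, c)   [R1 at 2]

Reduce t₂ = pair(pair(e, e), pair(e, f(f(e, e), pair(pair(c, c), f(pair(c, e), e))))):
1. pair(pair(e, e), pair(e, f(f(e, e), pair(pair(c, c), f(pair(c, e), e)))))  →  pair(pair(e, e), pair(e, f(e, pair(pair(c, c), f(pair(c, e), e)))))   [R4 at 2.2.1]
2. pair(pair(e, e), pair(e, f(e, pair(pair(c, c), f(pair(c, e), e)))))  →  pair(pair(e, e), pair(e, f(e, pair(pair(c, c), pair(c, e)))))   [R4 at 2.2.2.2]
3. pair(pair(e, e), pair(e, f(e, pair(pair(c, c), pair(c, e)))))  →  pair(pair(e, e), pair(e, e))   [R2 at 2.2]

no — NF(t₁) = pair(c, c), NF(t₂) = pair(pair(e, e), pair(e, e))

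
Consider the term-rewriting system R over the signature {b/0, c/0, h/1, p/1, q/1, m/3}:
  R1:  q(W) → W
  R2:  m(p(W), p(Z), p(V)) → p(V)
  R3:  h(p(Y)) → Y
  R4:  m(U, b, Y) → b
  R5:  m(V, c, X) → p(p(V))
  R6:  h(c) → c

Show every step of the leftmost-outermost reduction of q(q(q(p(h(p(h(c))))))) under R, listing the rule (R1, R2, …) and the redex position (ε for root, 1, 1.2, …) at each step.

1. q(q(q(p(h(p(h(c)))))))  →  q(q(p(h(p(h(c))))))   [R1 at ε]
2. q(q(p(h(p(h(c))))))  →  q(p(h(p(h(c)))))   [R1 at ε]
3. q(p(h(p(h(c)))))  →  p(h(p(h(c))))   [R1 at ε]
4. p(h(p(h(c))))  →  p(h(c))   [R3 at 1]
5. p(h(c))  →  p(c)   [R6 at 1]

p(c)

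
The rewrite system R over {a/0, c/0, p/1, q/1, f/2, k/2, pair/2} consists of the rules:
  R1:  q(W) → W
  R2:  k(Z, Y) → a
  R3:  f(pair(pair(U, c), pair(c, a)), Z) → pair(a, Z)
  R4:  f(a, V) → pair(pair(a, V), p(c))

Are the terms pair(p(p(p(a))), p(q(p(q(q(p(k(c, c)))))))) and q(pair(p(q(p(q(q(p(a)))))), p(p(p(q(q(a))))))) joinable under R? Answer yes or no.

Reduce t₁ = pair(p(p(p(a))), p(q(p(q(q(p(k(c, c)))))))):
1. pair(p(p(p(a))), p(q(p(q(q(p(k(c, c))))))))  →  pair(p(p(p(a))), p(p(q(q(p(k(c, c)))))))   [R1 at 2.1]
2. pair(p(p(p(a))), p(p(q(q(p(k(c, c)))))))  →  pair(p(p(p(a))), p(p(q(p(k(c, c))))))   [R1 at 2.1.1]
3. pair(p(p(p(a))), p(p(q(p(k(c, c))))))  →  pair(p(p(p(a))), p(p(p(k(c, c)))))   [R1 at 2.1.1]
4. pair(p(p(p(a))), p(p(p(k(c, c)))))  →  pair(p(p(p(a))), p(p(p(a))))   [R2 at 2.1.1.1]

Reduce t₂ = q(pair(p(q(p(q(q(p(a)))))), p(p(p(q(q(a))))))):
1. q(pair(p(q(p(q(q(p(a)))))), p(p(p(q(q(a)))))))  →  pair(p(q(p(q(q(p(a)))))), p(p(p(q(q(a))))))   [R1 at ε]
2. pair(p(q(p(q(q(p(a)))))), p(p(p(q(q(a))))))  →  pair(p(p(q(q(p(a))))), p(p(p(q(q(a))))))   [R1 at 1.1]
3. pair(p(p(q(q(p(a))))), p(p(p(q(q(a))))))  →  pair(p(p(q(p(a)))), p(p(p(q(q(a))))))   [R1 at 1.1.1]
4. pair(p(p(q(p(a)))), p(p(p(q(q(a))))))  →  pair(p(p(p(a))), p(p(p(q(q(a))))))   [R1 at 1.1.1]
5. pair(p(p(p(a))), p(p(p(q(q(a))))))  →  pair(p(p(p(a))), p(p(p(q(a)))))   [R1 at 2.1.1.1]
6. pair(p(p(p(a))), p(p(p(q(a)))))  →  pair(p(p(p(a))), p(p(p(a))))   [R1 at 2.1.1.1]

yes — NF(t₁) = pair(p(p(p(a))), p(p(p(a)))), NF(t₂) = pair(p(p(p(a))), p(p(p(a))))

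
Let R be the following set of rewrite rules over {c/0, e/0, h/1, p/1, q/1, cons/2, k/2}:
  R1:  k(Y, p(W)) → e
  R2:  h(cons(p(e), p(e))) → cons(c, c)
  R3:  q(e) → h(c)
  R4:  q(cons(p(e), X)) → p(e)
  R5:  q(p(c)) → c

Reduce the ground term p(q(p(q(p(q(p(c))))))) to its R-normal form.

1. p(q(p(q(p(q(p(c)))))))  →  p(q(p(q(p(c)))))   [R5 at 1.1.1.1.1]
2. p(q(p(q(p(c)))))  →  p(q(p(c)))   [R5 at 1.1.1]
3. p(q(p(c)))  →  p(c)   [R5 at 1]

p(c)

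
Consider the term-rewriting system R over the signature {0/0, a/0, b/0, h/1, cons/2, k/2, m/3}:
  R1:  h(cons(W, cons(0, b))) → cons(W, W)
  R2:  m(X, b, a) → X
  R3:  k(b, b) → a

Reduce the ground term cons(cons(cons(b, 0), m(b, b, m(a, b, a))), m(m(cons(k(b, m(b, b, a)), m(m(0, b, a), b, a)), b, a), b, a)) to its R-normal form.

1. cons(cons(cons(b, 0), m(b, b, m(a, b, a))), m(m(cons(k(b, m(b, b, a)), m(m(0, b, a), b, a)), b, a), b, a))  →  cons(cons(cons(b, 0), m(b, b, a)), m(m(cons(k(b, m(b, b, a)), m(m(0, b, a), b, a)), b, a), b, a))   [R2 at 1.2.3]
2. cons(cons(cons(b, 0), m(b, b, a)), m(m(cons(k(b, m(b, b, a)), m(m(0, b, a), b, a)), b, a), b, a))  →  cons(cons(cons(b, 0), b), m(m(cons(k(b, m(b, b, a)), m(m(0, b, a), b, a)), b, a), b, a))   [R2 at 1.2]
3. cons(cons(cons(b, 0), b), m(m(cons(k(b, m(b, b, a)), m(m(0, b, a), b, a)), b, a), b, a))  →  cons(cons(cons(b, 0), b), m(cons(k(b, m(b, b, a)), m(m(0, b, a), b, a)), b, a))   [R2 at 2]
4. cons(cons(cons(b, 0), b), m(cons(k(b, m(b, b, a)), m(m(0, b, a), b, a)), b, a))  →  cons(cons(cons(b, 0), b), cons(k(b, m(b, b, a)), m(m(0, b, a), b, a)))   [R2 at 2]
5. cons(cons(cons(b, 0), b), cons(k(b, m(b, b, a)), m(m(0, b, a), b, a)))  →  cons(cons(cons(b, 0), b), cons(k(b, b), m(m(0, b, a), b, a)))   [R2 at 2.1.2]
6. cons(cons(cons(b, 0), b), cons(k(b, b), m(m(0, b, a), b, a)))  →  cons(cons(cons(b, 0), b), cons(a, m(m(0, b, a), b, a)))   [R3 at 2.1]
7. cons(cons(cons(b, 0), b), cons(a, m(m(0, b, a), b, a)))  →  cons(cons(cons(b, 0), b), cons(a, m(0, b, a)))   [R2 at 2.2]
8. cons(cons(cons(b, 0), b), cons(a, m(0, b, a)))  →  cons(cons(cons(b, 0), b), cons(a, 0))   [R2 at 2.2]

cons(cons(cons(b, 0), b), cons(a, 0))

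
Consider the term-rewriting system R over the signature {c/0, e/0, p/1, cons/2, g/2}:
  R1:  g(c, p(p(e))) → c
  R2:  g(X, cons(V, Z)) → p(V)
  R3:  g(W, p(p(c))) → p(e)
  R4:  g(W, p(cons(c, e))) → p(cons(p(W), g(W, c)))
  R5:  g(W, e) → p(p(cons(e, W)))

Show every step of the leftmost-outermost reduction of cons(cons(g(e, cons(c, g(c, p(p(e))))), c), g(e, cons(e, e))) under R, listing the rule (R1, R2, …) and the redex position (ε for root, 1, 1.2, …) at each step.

cons(cons(p(c), c), p(e))

1. cons(cons(g(e, cons(c, g(c, p(p(e))))), c), g(e, cons(e, e)))  →  cons(cons(p(c), c), g(e, cons(e, e)))   [R2 at 1.1]
2. cons(cons(p(c), c), g(e, cons(e, e)))  →  cons(cons(p(c), c), p(e))   [R2 at 2]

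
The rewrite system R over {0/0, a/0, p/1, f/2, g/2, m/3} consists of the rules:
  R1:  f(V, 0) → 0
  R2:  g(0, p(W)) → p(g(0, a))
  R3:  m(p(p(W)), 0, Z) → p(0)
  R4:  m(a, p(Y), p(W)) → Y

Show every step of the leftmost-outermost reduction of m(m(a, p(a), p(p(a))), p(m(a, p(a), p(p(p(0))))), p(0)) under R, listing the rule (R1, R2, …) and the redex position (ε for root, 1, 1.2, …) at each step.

a

1. m(m(a, p(a), p(p(a))), p(m(a, p(a), p(p(p(0))))), p(0))  →  m(a, p(m(a, p(a), p(p(p(0))))), p(0))   [R4 at 1]
2. m(a, p(m(a, p(a), p(p(p(0))))), p(0))  →  m(a, p(a), p(p(p(0))))   [R4 at ε]
3. m(a, p(a), p(p(p(0))))  →  a   [R4 at ε]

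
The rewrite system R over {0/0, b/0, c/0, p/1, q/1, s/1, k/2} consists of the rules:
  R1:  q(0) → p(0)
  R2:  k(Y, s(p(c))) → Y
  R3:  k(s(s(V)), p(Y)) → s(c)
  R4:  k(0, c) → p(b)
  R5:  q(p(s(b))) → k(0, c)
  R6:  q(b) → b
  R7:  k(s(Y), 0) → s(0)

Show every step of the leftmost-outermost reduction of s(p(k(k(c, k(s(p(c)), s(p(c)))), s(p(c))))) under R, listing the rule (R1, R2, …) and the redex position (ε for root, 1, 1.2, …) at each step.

s(p(c))

1. s(p(k(k(c, k(s(p(c)), s(p(c)))), s(p(c)))))  →  s(p(k(c, k(s(p(c)), s(p(c))))))   [R2 at 1.1]
2. s(p(k(c, k(s(p(c)), s(p(c))))))  →  s(p(k(c, s(p(c)))))   [R2 at 1.1.2]
3. s(p(k(c, s(p(c)))))  →  s(p(c))   [R2 at 1.1]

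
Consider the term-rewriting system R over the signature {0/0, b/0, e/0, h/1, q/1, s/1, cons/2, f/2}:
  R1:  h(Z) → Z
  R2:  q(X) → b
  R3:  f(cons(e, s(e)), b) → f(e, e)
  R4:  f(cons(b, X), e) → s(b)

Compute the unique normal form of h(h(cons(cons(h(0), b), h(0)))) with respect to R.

1. h(h(cons(cons(h(0), b), h(0))))  →  h(cons(cons(h(0), b), h(0)))   [R1 at ε]
2. h(cons(cons(h(0), b), h(0)))  →  cons(cons(h(0), b), h(0))   [R1 at ε]
3. cons(cons(h(0), b), h(0))  →  cons(cons(0, b), h(0))   [R1 at 1.1]
4. cons(cons(0, b), h(0))  →  cons(cons(0, b), 0)   [R1 at 2]

cons(cons(0, b), 0)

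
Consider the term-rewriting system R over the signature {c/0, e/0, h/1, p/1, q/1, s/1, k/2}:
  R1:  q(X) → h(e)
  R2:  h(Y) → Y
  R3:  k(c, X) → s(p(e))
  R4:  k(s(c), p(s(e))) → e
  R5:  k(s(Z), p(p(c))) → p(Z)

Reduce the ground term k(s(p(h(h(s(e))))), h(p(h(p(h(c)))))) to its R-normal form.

1. k(s(p(h(h(s(e))))), h(p(h(p(h(c))))))  →  k(s(p(h(s(e)))), h(p(h(p(h(c))))))   [R2 at 1.1.1]
2. k(s(p(h(s(e)))), h(p(h(p(h(c))))))  →  k(s(p(s(e))), h(p(h(p(h(c))))))   [R2 at 1.1.1]
3. k(s(p(s(e))), h(p(h(p(h(c))))))  →  k(s(p(s(e))), p(h(p(h(c)))))   [R2 at 2]
4. k(s(p(s(e))), p(h(p(h(c)))))  →  k(s(p(s(e))), p(p(h(c))))   [R2 at 2.1]
5. k(s(p(s(e))), p(p(h(c))))  →  k(s(p(s(e))), p(p(c)))   [R2 at 2.1.1]
6. k(s(p(s(e))), p(p(c)))  →  p(p(s(e)))   [R5 at ε]

p(p(s(e)))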